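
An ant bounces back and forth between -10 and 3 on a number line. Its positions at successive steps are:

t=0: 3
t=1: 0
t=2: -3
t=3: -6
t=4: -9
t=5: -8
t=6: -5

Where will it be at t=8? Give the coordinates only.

The value reflects between -10 and 3, moving 3 per step.
  step 7: -5 → -2
  step 8: -2 → 1

1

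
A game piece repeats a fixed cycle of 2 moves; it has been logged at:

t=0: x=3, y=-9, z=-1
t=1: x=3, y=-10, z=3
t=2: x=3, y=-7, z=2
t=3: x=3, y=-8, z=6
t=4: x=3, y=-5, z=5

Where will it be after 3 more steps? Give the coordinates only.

Differencing gives (+0, -1, +4), (+0, +3, -1), (+0, -1, +4), (+0, +3, -1). This is the pattern (+0, -1, +4), (+0, +3, -1) repeated.
step 5: apply (+0, -1, +4) → x=3, y=-6, z=9
step 6: apply (+0, +3, -1) → x=3, y=-3, z=8
step 7: apply (+0, -1, +4) → x=3, y=-4, z=12

x=3, y=-4, z=12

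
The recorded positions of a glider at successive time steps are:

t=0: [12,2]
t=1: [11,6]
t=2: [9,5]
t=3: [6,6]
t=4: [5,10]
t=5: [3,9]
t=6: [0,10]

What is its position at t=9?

The moves between consecutive positions are [-1,+4], [-2,-1], [-3,+1], [-1,+4], [-2,-1], [-3,+1]; they repeat the 3-cycle [[-1,+4], [-2,-1], [-3,+1]].
step 7: apply [-1,+4] → [-1,14]
step 8: apply [-2,-1] → [-3,13]
step 9: apply [-3,+1] → [-6,14]

[-6,14]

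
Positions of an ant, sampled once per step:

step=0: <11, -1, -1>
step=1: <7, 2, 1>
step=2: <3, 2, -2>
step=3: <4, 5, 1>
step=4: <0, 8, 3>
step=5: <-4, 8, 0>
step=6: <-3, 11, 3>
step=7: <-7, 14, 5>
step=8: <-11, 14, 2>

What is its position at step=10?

<-14, 20, 7>

Differencing gives <-4, +3, +2>, <-4, +0, -3>, <+1, +3, +3>, <-4, +3, +2>, <-4, +0, -3>, <+1, +3, +3>, <-4, +3, +2>, <-4, +0, -3>. This is the pattern <-4, +3, +2>, <-4, +0, -3>, <+1, +3, +3> repeated.
step 9: apply <+1, +3, +3> → <-10, 17, 5>
step 10: apply <-4, +3, +2> → <-14, 20, 7>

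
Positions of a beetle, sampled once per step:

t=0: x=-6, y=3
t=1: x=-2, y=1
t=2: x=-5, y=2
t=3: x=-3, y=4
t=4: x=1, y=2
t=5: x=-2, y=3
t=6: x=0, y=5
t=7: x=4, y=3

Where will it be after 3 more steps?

Differencing gives (+4, -2), (-3, +1), (+2, +2), (+4, -2), (-3, +1), (+2, +2), (+4, -2). This is the pattern (+4, -2), (-3, +1), (+2, +2) repeated.
step 8: apply (-3, +1) → x=1, y=4
step 9: apply (+2, +2) → x=3, y=6
step 10: apply (+4, -2) → x=7, y=4

x=7, y=4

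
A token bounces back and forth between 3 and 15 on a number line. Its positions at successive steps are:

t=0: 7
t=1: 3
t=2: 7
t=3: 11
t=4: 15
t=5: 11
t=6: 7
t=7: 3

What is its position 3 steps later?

The value reflects between 3 and 15, moving 4 per step.
  step 8: 3 → 7
  step 9: 7 → 11
  step 10: 11 → 15

15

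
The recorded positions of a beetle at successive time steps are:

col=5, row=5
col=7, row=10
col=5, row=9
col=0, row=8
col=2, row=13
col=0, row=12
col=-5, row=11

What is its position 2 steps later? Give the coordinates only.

col=-5, row=15

Step-to-step displacements: (+2, +5), (-2, -1), (-5, -1), (+2, +5), (-2, -1), (-5, -1) — a repeating cycle of length 3.
step 7: apply (+2, +5) → col=-3, row=16
step 8: apply (-2, -1) → col=-5, row=15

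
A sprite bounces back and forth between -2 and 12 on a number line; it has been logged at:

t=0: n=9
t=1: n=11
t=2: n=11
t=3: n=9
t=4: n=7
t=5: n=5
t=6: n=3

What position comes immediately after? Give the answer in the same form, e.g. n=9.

The value travels 2 per step and bounces off the walls at -2 and 12.
  step 7: 3 → 1

n=1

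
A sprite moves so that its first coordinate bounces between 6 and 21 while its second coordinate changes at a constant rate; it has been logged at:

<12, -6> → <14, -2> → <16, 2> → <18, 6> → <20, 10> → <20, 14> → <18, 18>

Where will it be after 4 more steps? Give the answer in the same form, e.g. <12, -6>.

<10, 34>

The first coordinate travels 2 per step and bounces off the walls at 6 and 21.
  step 7: 18 → 16
  step 8: 16 → 14
  step 9: 14 → 12
  step 10: 12 → 10
The second coordinate changes by +4 each step: at step 10 it is 34.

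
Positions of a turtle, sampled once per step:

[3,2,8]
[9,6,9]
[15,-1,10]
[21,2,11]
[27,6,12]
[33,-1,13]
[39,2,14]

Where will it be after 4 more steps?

First: linear, +6 per step → 63 at step 10.
Second: cycles through 2, 6, -1 every 3 steps. Step 10 lands at position 1 of the cycle → 6.
Third: linear, +1 per step → 18 at step 10.

[63,6,18]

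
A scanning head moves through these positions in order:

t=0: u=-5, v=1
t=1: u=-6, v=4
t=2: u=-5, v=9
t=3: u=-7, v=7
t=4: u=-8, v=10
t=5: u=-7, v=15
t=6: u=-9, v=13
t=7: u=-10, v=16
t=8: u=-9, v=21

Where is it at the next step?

Differencing gives (-1, +3), (+1, +5), (-2, -2), (-1, +3), (+1, +5), (-2, -2), (-1, +3), (+1, +5). This is the pattern (-1, +3), (+1, +5), (-2, -2) repeated.
step 9: apply (-2, -2) → u=-11, v=19

u=-11, v=19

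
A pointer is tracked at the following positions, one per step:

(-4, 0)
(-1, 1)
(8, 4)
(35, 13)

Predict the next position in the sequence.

(116, 40)

The jumps are (+3, +1), (+9, +3), (+27, +9) — a geometric progression with ratio 3.
step 4: (35, 13) + (+81, +27) → (116, 40)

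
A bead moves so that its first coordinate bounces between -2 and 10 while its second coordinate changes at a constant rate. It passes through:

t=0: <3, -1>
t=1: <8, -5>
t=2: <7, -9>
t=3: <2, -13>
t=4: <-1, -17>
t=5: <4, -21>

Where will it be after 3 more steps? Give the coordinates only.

The first coordinate reflects between -2 and 10, moving 5 per step.
  step 6: 4 → 9
  step 7: 9 → 6
  step 8: 6 → 1
The second coordinate changes by -4 each step: at step 8 it is -33.

<1, -33>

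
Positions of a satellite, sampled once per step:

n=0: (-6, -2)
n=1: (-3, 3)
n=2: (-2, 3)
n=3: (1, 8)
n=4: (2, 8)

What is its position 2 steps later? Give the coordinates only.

(6, 13)

Step-to-step displacements: (+3, +5), (+1, +0), (+3, +5), (+1, +0) — a repeating cycle of length 2.
step 5: apply (+3, +5) → (5, 13)
step 6: apply (+1, +0) → (6, 13)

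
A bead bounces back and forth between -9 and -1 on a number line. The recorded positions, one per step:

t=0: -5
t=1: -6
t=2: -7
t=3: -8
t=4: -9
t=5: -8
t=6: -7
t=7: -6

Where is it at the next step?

The value reflects between -9 and -1, moving 1 per step.
  step 8: -6 → -5

-5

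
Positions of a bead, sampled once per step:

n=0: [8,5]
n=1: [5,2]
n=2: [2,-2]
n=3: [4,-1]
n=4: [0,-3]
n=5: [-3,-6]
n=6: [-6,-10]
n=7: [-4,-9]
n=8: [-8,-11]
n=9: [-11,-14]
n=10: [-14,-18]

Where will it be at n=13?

Differencing gives [-3,-3], [-3,-4], [+2,+1], [-4,-2], [-3,-3], [-3,-4], [+2,+1], [-4,-2], [-3,-3], [-3,-4]. This is the pattern [-3,-3], [-3,-4], [+2,+1], [-4,-2] repeated.
step 11: apply [+2,+1] → [-12,-17]
step 12: apply [-4,-2] → [-16,-19]
step 13: apply [-3,-3] → [-19,-22]

[-19,-22]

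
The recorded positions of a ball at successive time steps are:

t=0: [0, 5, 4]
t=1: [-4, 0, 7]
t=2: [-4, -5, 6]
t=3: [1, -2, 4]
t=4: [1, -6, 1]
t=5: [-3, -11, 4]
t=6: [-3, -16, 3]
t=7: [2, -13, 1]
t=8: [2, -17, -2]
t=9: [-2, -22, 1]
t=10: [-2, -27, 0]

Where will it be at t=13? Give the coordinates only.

The moves between consecutive positions are [-4, -5, +3], [+0, -5, -1], [+5, +3, -2], [+0, -4, -3], [-4, -5, +3], [+0, -5, -1], [+5, +3, -2], [+0, -4, -3], [-4, -5, +3], [+0, -5, -1]; they repeat the 4-cycle [[-4, -5, +3], [+0, -5, -1], [+5, +3, -2], [+0, -4, -3]].
step 11: apply [+5, +3, -2] → [3, -24, -2]
step 12: apply [+0, -4, -3] → [3, -28, -5]
step 13: apply [-4, -5, +3] → [-1, -33, -2]

[-1, -33, -2]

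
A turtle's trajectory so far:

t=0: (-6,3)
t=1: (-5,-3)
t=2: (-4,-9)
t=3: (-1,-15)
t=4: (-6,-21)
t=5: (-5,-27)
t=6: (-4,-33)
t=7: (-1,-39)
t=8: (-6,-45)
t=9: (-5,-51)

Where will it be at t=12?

First: cycles through -6, -5, -4, -1 every 4 steps. Step 12 lands at position 0 of the cycle → -6.
Second: linear, -6 per step → -69 at step 12.

(-6,-69)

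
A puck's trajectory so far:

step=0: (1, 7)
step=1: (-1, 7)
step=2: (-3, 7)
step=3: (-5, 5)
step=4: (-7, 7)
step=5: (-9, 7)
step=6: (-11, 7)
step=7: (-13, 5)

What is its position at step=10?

(-19, 7)

The first coordinate changes by -2 each step, so at step 10 it is 1 + 10·(-2) = -19.
The second coordinate repeats the cycle [7, 7, 7, 5] with period 4; step 10 mod 4 = 2, giving 7.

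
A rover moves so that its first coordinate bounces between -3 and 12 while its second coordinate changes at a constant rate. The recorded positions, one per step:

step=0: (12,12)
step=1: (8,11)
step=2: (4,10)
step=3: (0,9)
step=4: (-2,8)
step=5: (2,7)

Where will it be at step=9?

(6,3)

The first coordinate reflects between -3 and 12, moving 4 per step.
  step 6: 2 → 6
  step 7: 6 → 10
  step 8: 10 → 10
  step 9: 10 → 6
The second coordinate changes by -1 each step: at step 9 it is 3.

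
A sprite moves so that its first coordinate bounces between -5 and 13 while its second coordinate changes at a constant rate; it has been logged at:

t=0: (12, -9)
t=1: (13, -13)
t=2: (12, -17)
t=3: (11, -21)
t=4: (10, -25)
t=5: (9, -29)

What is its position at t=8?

The first coordinate travels 1 per step and bounces off the walls at -5 and 13.
  step 6: 9 → 8
  step 7: 8 → 7
  step 8: 7 → 6
The second coordinate changes by -4 each step: at step 8 it is -41.

(6, -41)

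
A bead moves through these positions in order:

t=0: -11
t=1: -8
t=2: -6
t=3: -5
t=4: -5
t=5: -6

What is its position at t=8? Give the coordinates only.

Taking differences between consecutive positions: +3, +2, +1, +0, -1. These grow by -1 each step.
step 6: -6 − 2 → -8
step 7: -8 − 3 → -11
step 8: -11 − 4 → -15

-15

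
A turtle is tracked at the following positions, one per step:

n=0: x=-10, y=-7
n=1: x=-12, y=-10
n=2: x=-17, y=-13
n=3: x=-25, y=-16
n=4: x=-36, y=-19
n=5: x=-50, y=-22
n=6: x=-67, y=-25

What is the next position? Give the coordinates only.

Successive displacements: (-2, -3), (-5, -3), (-8, -3), (-11, -3), (-14, -3), (-17, -3) — each changes by (-3, +0).
step 7: x=-67, y=-25 + (-20, -3) → x=-87, y=-28

x=-87, y=-28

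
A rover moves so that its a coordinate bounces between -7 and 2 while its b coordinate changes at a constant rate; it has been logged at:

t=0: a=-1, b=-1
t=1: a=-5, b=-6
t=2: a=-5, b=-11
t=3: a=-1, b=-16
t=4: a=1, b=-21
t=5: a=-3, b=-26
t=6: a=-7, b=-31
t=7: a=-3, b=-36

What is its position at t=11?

The a coordinate travels 4 per step and bounces off the walls at -7 and 2.
  step 8: -3 → 1
  step 9: 1 → -1
  step 10: -1 → -5
  step 11: -5 → -5
The b coordinate changes by -5 each step: at step 11 it is -56.

a=-5, b=-56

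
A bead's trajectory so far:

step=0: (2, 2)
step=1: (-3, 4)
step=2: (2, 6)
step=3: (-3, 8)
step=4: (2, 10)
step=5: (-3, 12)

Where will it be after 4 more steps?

First: cycles through 2, -3 every 2 steps. Step 9 lands at position 1 of the cycle → -3.
Second: linear, +2 per step → 20 at step 9.

(-3, 20)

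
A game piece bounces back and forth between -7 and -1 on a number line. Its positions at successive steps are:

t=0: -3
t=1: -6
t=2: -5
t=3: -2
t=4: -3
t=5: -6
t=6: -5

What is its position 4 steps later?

-5

The value travels 3 per step and bounces off the walls at -7 and -1.
  step 7: -5 → -2
  step 8: -2 → -3
  step 9: -3 → -6
  step 10: -6 → -5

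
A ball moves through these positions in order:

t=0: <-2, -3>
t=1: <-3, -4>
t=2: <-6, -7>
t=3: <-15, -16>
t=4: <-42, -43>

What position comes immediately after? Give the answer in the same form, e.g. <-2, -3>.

<-123, -124>

Consecutive displacements <-1, -1>, <-3, -3>, <-9, -9>, <-27, -27> scale by a factor of 3 each step.
step 5: <-42, -43> + <-81, -81> → <-123, -124>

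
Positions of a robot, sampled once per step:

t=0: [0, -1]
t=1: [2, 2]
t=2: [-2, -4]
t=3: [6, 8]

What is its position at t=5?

Consecutive displacements [+2, +3], [-4, -6], [+8, +12] scale by a factor of -2 each step.
step 4: [6, 8] + [-16, -24] → [-10, -16]
step 5: [-10, -16] + [+32, +48] → [22, 32]

[22, 32]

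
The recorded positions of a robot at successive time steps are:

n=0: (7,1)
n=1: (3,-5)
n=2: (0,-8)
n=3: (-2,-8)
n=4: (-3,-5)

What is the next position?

First differences are (-4,-6), (-3,-3), (-2,+0), (-1,+3); their common second difference is (+1,+3) (constant acceleration).
step 5: (-3,-5) + (+0,+6) → (-3,1)

(-3,1)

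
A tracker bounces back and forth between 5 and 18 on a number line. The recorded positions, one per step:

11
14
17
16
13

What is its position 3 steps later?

6

The value reflects between 5 and 18, moving 3 per step.
  step 5: 13 → 10
  step 6: 10 → 7
  step 7: 7 → 6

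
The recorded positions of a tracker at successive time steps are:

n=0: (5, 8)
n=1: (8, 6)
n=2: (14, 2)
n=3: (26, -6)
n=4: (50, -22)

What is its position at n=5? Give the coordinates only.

(98, -54)

The jumps are (+3, -2), (+6, -4), (+12, -8), (+24, -16) — a geometric progression with ratio 2.
step 5: (50, -22) + (+48, -32) → (98, -54)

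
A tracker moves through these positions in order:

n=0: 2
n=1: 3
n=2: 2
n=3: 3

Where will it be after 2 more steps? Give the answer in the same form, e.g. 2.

3

Step-to-step displacements: +1, -1, +1; each is -1× the previous.
step 4: 3 − 1 → 2
step 5: 2 + 1 → 3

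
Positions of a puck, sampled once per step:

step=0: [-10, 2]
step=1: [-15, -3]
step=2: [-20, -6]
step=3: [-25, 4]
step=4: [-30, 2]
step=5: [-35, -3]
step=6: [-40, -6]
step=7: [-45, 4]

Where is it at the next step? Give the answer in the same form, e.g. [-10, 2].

[-50, 2]

The first coordinate changes by -5 each step, so at step 8 it is -10 + 8·(-5) = -50.
The second coordinate repeats the cycle [2, -3, -6, 4] with period 4; step 8 mod 4 = 0, giving 2.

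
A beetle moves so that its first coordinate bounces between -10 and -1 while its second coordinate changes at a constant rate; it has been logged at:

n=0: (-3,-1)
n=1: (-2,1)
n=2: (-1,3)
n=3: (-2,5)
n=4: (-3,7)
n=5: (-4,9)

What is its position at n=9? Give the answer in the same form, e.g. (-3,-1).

The first coordinate reflects between -10 and -1, moving 1 per step.
  step 6: -4 → -5
  step 7: -5 → -6
  step 8: -6 → -7
  step 9: -7 → -8
The second coordinate changes by +2 each step: at step 9 it is 17.

(-8,17)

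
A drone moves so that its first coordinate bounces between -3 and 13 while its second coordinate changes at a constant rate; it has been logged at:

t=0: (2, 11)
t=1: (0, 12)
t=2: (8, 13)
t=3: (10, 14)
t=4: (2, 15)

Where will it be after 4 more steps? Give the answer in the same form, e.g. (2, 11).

The first coordinate travels 8 per step and bounces off the walls at -3 and 13.
  step 5: 2 → 0
  step 6: 0 → 8
  step 7: 8 → 10
  step 8: 10 → 2
The second coordinate changes by +1 each step: at step 8 it is 19.

(2, 19)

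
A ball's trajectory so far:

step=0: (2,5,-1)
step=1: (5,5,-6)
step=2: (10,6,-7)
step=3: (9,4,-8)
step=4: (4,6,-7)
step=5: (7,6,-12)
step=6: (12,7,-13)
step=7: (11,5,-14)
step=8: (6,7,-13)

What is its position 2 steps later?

(14,8,-19)

Step-to-step displacements: (+3,+0,-5), (+5,+1,-1), (-1,-2,-1), (-5,+2,+1), (+3,+0,-5), (+5,+1,-1), (-1,-2,-1), (-5,+2,+1) — a repeating cycle of length 4.
step 9: apply (+3,+0,-5) → (9,7,-18)
step 10: apply (+5,+1,-1) → (14,8,-19)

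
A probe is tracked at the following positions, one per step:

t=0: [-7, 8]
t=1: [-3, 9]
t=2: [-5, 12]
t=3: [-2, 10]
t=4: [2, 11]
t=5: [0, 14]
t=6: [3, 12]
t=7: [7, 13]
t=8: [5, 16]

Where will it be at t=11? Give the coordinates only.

[10, 18]

Step-to-step displacements: [+4, +1], [-2, +3], [+3, -2], [+4, +1], [-2, +3], [+3, -2], [+4, +1], [-2, +3] — a repeating cycle of length 3.
step 9: apply [+3, -2] → [8, 14]
step 10: apply [+4, +1] → [12, 15]
step 11: apply [-2, +3] → [10, 18]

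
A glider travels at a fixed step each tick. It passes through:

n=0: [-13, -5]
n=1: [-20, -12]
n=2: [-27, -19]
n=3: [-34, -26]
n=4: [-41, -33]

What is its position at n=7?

[-62, -54]

Each step adds [-7, -7] to the position.
step 5: [-41, -33] + [-7, -7] → [-48, -40]
step 6: [-48, -40] + [-7, -7] → [-55, -47]
step 7: [-55, -47] + [-7, -7] → [-62, -54]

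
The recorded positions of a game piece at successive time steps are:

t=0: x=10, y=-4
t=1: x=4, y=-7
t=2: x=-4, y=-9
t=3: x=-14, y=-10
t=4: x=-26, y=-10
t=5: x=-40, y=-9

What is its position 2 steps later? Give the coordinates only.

x=-74, y=-4

First differences are (-6, -3), (-8, -2), (-10, -1), (-12, +0), (-14, +1); their common second difference is (-2, +1) (constant acceleration).
step 6: x=-40, y=-9 + (-16, +2) → x=-56, y=-7
step 7: x=-56, y=-7 + (-18, +3) → x=-74, y=-4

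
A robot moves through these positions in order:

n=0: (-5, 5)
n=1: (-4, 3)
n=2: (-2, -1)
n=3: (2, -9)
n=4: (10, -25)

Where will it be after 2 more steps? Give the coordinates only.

(58, -121)

The jumps are (+1, -2), (+2, -4), (+4, -8), (+8, -16) — a geometric progression with ratio 2.
step 5: (10, -25) + (+16, -32) → (26, -57)
step 6: (26, -57) + (+32, -64) → (58, -121)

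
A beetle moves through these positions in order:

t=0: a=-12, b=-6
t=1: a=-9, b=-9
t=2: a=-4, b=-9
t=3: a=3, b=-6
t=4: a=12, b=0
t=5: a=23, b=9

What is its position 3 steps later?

a=68, b=54

Successive displacements: (+3, -3), (+5, +0), (+7, +3), (+9, +6), (+11, +9) — each changes by (+2, +3).
step 6: a=23, b=9 + (+13, +12) → a=36, b=21
step 7: a=36, b=21 + (+15, +15) → a=51, b=36
step 8: a=51, b=36 + (+17, +18) → a=68, b=54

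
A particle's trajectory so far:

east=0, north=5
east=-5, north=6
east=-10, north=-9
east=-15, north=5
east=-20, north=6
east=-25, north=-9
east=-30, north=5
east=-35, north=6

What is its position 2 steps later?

East: linear, -5 per step → -45 at step 9.
North: cycles through 5, 6, -9 every 3 steps. Step 9 lands at position 0 of the cycle → 5.

east=-45, north=5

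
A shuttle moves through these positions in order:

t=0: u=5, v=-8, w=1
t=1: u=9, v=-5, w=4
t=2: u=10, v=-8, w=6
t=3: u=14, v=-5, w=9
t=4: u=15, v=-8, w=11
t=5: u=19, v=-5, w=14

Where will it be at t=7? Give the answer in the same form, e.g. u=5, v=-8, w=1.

Differencing gives (+4,+3,+3), (+1,-3,+2), (+4,+3,+3), (+1,-3,+2), (+4,+3,+3). This is the pattern (+4,+3,+3), (+1,-3,+2) repeated.
step 6: apply (+1,-3,+2) → u=20, v=-8, w=16
step 7: apply (+4,+3,+3) → u=24, v=-5, w=19

u=24, v=-5, w=19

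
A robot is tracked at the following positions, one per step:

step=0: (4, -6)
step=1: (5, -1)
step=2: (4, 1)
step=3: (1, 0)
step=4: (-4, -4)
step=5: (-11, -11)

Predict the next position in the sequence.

First differences are (+1, +5), (-1, +2), (-3, -1), (-5, -4), (-7, -7); their common second difference is (-2, -3) (constant acceleration).
step 6: (-11, -11) + (-9, -10) → (-20, -21)

(-20, -21)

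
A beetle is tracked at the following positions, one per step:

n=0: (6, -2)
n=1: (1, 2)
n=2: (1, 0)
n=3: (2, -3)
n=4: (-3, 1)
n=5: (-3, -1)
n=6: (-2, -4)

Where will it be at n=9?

(-6, -5)

Step-to-step displacements: (-5, +4), (+0, -2), (+1, -3), (-5, +4), (+0, -2), (+1, -3) — a repeating cycle of length 3.
step 7: apply (-5, +4) → (-7, 0)
step 8: apply (+0, -2) → (-7, -2)
step 9: apply (+1, -3) → (-6, -5)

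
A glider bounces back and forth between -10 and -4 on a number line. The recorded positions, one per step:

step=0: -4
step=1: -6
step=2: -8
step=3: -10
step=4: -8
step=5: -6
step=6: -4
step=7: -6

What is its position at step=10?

-8

The value reflects between -10 and -4, moving 2 per step.
  step 8: -6 → -8
  step 9: -8 → -10
  step 10: -10 → -8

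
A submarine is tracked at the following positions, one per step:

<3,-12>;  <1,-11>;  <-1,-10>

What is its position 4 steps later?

Each step adds <-2,+1> to the position.
step 3: <-1,-10> + <-2,+1> → <-3,-9>
step 4: <-3,-9> + <-2,+1> → <-5,-8>
step 5: <-5,-8> + <-2,+1> → <-7,-7>
step 6: <-7,-7> + <-2,+1> → <-9,-6>

<-9,-6>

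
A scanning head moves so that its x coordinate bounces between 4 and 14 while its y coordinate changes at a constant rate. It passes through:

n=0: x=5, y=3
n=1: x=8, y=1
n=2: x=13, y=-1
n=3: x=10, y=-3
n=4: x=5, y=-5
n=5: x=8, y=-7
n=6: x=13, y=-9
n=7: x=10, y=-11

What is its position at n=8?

x=5, y=-13

The x coordinate travels 5 per step and bounces off the walls at 4 and 14.
  step 8: 10 → 5
The y coordinate changes by -2 each step: at step 8 it is -13.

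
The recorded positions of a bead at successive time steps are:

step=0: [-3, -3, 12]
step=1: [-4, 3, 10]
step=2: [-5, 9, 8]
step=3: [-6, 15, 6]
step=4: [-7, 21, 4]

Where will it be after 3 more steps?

[-10, 39, -2]

Each step adds [-1, +6, -2] to the position.
step 5: [-7, 21, 4] + [-1, +6, -2] → [-8, 27, 2]
step 6: [-8, 27, 2] + [-1, +6, -2] → [-9, 33, 0]
step 7: [-9, 33, 0] + [-1, +6, -2] → [-10, 39, -2]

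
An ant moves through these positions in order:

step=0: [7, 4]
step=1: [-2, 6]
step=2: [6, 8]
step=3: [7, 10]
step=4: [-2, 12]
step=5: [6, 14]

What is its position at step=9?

The first coordinate repeats the cycle [7, -2, 6] with period 3; step 9 mod 3 = 0, giving 7.
The second coordinate changes by +2 each step, so at step 9 it is 4 + 9·(2) = 22.

[7, 22]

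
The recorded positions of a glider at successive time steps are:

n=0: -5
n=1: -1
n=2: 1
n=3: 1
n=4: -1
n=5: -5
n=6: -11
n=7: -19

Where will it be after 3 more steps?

Successive displacements: +4, +2, +0, -2, -4, -6, -8 — each changes by -2.
step 8: -19 − 10 → -29
step 9: -29 − 12 → -41
step 10: -41 − 14 → -55

-55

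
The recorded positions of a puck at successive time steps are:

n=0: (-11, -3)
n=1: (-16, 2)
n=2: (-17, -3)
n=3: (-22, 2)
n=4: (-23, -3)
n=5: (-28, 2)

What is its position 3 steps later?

Step-to-step displacements: (-5, +5), (-1, -5), (-5, +5), (-1, -5), (-5, +5) — a repeating cycle of length 2.
step 6: apply (-1, -5) → (-29, -3)
step 7: apply (-5, +5) → (-34, 2)
step 8: apply (-1, -5) → (-35, -3)

(-35, -3)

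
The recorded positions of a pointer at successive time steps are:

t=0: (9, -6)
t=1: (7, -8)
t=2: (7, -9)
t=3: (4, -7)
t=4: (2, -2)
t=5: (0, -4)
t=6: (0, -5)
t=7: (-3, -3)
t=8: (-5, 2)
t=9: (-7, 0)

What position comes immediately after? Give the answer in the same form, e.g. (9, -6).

The moves between consecutive positions are (-2, -2), (+0, -1), (-3, +2), (-2, +5), (-2, -2), (+0, -1), (-3, +2), (-2, +5), (-2, -2); they repeat the 4-cycle [(-2, -2), (+0, -1), (-3, +2), (-2, +5)].
step 10: apply (+0, -1) → (-7, -1)

(-7, -1)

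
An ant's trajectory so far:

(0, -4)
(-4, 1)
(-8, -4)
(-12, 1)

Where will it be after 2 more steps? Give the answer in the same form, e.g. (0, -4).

The first coordinate changes by -4 each step, so at step 5 it is 0 + 5·(-4) = -20.
The second coordinate repeats the cycle [-4, 1] with period 2; step 5 mod 2 = 1, giving 1.

(-20, 1)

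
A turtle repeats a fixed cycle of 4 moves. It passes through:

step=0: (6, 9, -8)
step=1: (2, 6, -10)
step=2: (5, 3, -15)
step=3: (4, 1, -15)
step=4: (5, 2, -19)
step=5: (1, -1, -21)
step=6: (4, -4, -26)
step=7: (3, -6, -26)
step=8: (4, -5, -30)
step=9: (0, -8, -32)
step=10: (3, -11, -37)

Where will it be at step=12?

Step-to-step displacements: (-4, -3, -2), (+3, -3, -5), (-1, -2, +0), (+1, +1, -4), (-4, -3, -2), (+3, -3, -5), (-1, -2, +0), (+1, +1, -4), (-4, -3, -2), (+3, -3, -5) — a repeating cycle of length 4.
step 11: apply (-1, -2, +0) → (2, -13, -37)
step 12: apply (+1, +1, -4) → (3, -12, -41)

(3, -12, -41)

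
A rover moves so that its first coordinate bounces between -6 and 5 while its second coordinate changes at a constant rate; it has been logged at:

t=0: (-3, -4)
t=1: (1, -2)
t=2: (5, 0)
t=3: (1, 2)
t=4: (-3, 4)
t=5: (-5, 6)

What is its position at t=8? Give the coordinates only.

The first coordinate reflects between -6 and 5, moving 4 per step.
  step 6: -5 → -1
  step 7: -1 → 3
  step 8: 3 → 3
The second coordinate changes by +2 each step: at step 8 it is 12.

(3, 12)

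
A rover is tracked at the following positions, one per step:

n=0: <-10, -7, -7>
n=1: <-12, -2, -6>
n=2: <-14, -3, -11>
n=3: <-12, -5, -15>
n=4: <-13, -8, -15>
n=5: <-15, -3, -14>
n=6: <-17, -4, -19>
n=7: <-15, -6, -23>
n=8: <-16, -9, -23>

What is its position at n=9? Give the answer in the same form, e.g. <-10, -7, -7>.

<-18, -4, -22>

Step-to-step displacements: <-2, +5, +1>, <-2, -1, -5>, <+2, -2, -4>, <-1, -3, +0>, <-2, +5, +1>, <-2, -1, -5>, <+2, -2, -4>, <-1, -3, +0> — a repeating cycle of length 4.
step 9: apply <-2, +5, +1> → <-18, -4, -22>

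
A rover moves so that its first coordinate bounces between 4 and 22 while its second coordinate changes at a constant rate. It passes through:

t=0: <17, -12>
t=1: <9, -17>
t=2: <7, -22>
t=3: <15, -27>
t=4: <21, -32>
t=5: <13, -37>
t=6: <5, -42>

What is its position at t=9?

The first coordinate reflects between 4 and 22, moving 8 per step.
  step 7: 5 → 11
  step 8: 11 → 19
  step 9: 19 → 17
The second coordinate changes by -5 each step: at step 9 it is -57.

<17, -57>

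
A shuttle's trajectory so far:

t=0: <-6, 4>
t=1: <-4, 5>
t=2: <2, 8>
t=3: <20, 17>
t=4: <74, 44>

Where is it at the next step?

<236, 125>

Consecutive displacements <+2, +1>, <+6, +3>, <+18, +9>, <+54, +27> scale by a factor of 3 each step.
step 5: <74, 44> + <+162, +81> → <236, 125>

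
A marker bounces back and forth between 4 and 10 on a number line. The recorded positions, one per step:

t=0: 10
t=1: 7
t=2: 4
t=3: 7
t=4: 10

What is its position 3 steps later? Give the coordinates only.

The value travels 3 per step and bounces off the walls at 4 and 10.
  step 5: 10 → 7
  step 6: 7 → 4
  step 7: 4 → 7

7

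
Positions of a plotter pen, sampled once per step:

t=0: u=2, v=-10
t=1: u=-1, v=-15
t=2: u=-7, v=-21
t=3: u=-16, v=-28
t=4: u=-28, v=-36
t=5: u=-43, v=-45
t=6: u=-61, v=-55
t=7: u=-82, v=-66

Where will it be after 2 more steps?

First differences are (-3,-5), (-6,-6), (-9,-7), (-12,-8), (-15,-9), (-18,-10), (-21,-11); their common second difference is (-3,-1) (constant acceleration).
step 8: u=-82, v=-66 + (-24,-12) → u=-106, v=-78
step 9: u=-106, v=-78 + (-27,-13) → u=-133, v=-91

u=-133, v=-91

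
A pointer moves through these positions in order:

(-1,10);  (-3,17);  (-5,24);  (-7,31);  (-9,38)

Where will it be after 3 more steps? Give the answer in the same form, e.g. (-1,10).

(-15,59)

Each step adds (-2,+7) to the position.
step 5: (-9,38) + (-2,+7) → (-11,45)
step 6: (-11,45) + (-2,+7) → (-13,52)
step 7: (-13,52) + (-2,+7) → (-15,59)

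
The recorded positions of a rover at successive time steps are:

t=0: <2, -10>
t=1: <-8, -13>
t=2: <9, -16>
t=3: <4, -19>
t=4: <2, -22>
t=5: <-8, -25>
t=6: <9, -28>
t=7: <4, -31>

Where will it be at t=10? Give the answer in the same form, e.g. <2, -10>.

<9, -40>

First: cycles through 2, -8, 9, 4 every 4 steps. Step 10 lands at position 2 of the cycle → 9.
Second: linear, -3 per step → -40 at step 10.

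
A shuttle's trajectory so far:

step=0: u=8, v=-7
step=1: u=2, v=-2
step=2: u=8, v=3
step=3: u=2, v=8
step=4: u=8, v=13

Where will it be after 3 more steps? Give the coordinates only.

u=2, v=28

U: cycles through 8, 2 every 2 steps. Step 7 lands at position 1 of the cycle → 2.
V: linear, +5 per step → 28 at step 7.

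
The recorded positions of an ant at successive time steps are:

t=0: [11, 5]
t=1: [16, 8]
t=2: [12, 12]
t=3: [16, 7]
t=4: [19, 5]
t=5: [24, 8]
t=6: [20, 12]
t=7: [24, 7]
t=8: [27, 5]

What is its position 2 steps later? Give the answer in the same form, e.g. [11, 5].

[28, 12]

Step-to-step displacements: [+5, +3], [-4, +4], [+4, -5], [+3, -2], [+5, +3], [-4, +4], [+4, -5], [+3, -2] — a repeating cycle of length 4.
step 9: apply [+5, +3] → [32, 8]
step 10: apply [-4, +4] → [28, 12]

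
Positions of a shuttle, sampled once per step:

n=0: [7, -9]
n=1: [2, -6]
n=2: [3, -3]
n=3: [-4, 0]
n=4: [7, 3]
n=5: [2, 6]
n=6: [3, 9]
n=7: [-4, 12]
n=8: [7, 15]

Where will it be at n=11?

[-4, 24]

The first coordinate repeats the cycle [7, 2, 3, -4] with period 4; step 11 mod 4 = 3, giving -4.
The second coordinate changes by +3 each step, so at step 11 it is -9 + 11·(3) = 24.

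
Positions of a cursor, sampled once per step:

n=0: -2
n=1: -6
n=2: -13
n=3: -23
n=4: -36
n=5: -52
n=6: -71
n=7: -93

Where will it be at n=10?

First differences are -4, -7, -10, -13, -16, -19, -22; their common second difference is -3 (constant acceleration).
step 8: -93 − 25 → -118
step 9: -118 − 28 → -146
step 10: -146 − 31 → -177

-177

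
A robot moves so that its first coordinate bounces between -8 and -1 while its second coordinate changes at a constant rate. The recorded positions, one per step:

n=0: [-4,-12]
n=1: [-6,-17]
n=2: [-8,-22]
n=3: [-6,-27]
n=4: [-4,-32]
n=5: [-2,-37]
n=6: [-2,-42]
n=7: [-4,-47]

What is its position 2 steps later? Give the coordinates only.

[-8,-57]

The first coordinate travels 2 per step and bounces off the walls at -8 and -1.
  step 8: -4 → -6
  step 9: -6 → -8
The second coordinate changes by -5 each step: at step 9 it is -57.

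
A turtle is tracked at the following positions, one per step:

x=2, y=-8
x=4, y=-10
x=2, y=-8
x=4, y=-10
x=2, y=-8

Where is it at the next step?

Consecutive displacements (+2,-2), (-2,+2), (+2,-2), (-2,+2) scale by a factor of -1 each step.
step 5: x=2, y=-8 + (+2,-2) → x=4, y=-10

x=4, y=-10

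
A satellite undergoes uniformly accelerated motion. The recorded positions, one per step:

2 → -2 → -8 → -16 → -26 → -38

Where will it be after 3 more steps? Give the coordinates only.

Successive displacements: -4, -6, -8, -10, -12 — each changes by -2.
step 6: -38 − 14 → -52
step 7: -52 − 16 → -68
step 8: -68 − 18 → -86

-86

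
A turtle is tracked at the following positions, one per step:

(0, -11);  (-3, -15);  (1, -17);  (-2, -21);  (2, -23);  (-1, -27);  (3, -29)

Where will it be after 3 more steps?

Step-to-step displacements: (-3, -4), (+4, -2), (-3, -4), (+4, -2), (-3, -4), (+4, -2) — a repeating cycle of length 2.
step 7: apply (-3, -4) → (0, -33)
step 8: apply (+4, -2) → (4, -35)
step 9: apply (-3, -4) → (1, -39)

(1, -39)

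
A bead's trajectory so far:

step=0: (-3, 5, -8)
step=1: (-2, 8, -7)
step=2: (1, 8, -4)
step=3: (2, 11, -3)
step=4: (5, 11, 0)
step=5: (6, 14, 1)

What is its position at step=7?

(10, 17, 5)

The moves between consecutive positions are (+1, +3, +1), (+3, +0, +3), (+1, +3, +1), (+3, +0, +3), (+1, +3, +1); they repeat the 2-cycle [(+1, +3, +1), (+3, +0, +3)].
step 6: apply (+3, +0, +3) → (9, 14, 4)
step 7: apply (+1, +3, +1) → (10, 17, 5)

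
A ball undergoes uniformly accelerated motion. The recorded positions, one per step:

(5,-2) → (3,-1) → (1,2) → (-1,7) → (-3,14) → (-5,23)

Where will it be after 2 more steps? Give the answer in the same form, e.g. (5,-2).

(-9,47)

Taking differences between consecutive positions: (-2,+1), (-2,+3), (-2,+5), (-2,+7), (-2,+9). These grow by (+0,+2) each step.
step 6: (-5,23) + (-2,+11) → (-7,34)
step 7: (-7,34) + (-2,+13) → (-9,47)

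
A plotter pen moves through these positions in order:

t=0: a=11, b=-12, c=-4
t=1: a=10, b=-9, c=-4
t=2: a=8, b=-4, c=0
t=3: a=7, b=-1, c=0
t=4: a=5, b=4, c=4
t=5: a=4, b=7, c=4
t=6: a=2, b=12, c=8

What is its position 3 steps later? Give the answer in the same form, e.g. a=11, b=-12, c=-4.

a=-2, b=23, c=12

Step-to-step displacements: (-1,+3,+0), (-2,+5,+4), (-1,+3,+0), (-2,+5,+4), (-1,+3,+0), (-2,+5,+4) — a repeating cycle of length 2.
step 7: apply (-1,+3,+0) → a=1, b=15, c=8
step 8: apply (-2,+5,+4) → a=-1, b=20, c=12
step 9: apply (-1,+3,+0) → a=-2, b=23, c=12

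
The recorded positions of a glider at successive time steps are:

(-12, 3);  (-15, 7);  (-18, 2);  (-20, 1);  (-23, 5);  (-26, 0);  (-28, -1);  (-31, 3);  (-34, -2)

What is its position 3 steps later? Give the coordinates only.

(-42, -4)

Step-to-step displacements: (-3, +4), (-3, -5), (-2, -1), (-3, +4), (-3, -5), (-2, -1), (-3, +4), (-3, -5) — a repeating cycle of length 3.
step 9: apply (-2, -1) → (-36, -3)
step 10: apply (-3, +4) → (-39, 1)
step 11: apply (-3, -5) → (-42, -4)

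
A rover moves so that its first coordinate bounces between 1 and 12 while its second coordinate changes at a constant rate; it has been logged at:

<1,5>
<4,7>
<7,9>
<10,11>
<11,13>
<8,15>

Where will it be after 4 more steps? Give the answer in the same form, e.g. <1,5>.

<6,23>

The first coordinate reflects between 1 and 12, moving 3 per step.
  step 6: 8 → 5
  step 7: 5 → 2
  step 8: 2 → 3
  step 9: 3 → 6
The second coordinate changes by +2 each step: at step 9 it is 23.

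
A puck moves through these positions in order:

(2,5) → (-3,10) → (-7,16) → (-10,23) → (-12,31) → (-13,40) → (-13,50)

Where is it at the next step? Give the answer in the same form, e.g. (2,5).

(-12,61)

Taking differences between consecutive positions: (-5,+5), (-4,+6), (-3,+7), (-2,+8), (-1,+9), (+0,+10). These grow by (+1,+1) each step.
step 7: (-13,50) + (+1,+11) → (-12,61)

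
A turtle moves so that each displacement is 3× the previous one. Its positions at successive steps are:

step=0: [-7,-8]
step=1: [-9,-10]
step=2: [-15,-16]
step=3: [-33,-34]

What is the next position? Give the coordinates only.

[-87,-88]

Step-to-step displacements: [-2,-2], [-6,-6], [-18,-18]; each is 3× the previous.
step 4: [-33,-34] + [-54,-54] → [-87,-88]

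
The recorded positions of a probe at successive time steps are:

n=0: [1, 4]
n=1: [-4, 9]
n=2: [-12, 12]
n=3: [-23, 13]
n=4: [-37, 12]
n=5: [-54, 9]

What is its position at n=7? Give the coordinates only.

[-97, -3]

First differences are [-5, +5], [-8, +3], [-11, +1], [-14, -1], [-17, -3]; their common second difference is [-3, -2] (constant acceleration).
step 6: [-54, 9] + [-20, -5] → [-74, 4]
step 7: [-74, 4] + [-23, -7] → [-97, -3]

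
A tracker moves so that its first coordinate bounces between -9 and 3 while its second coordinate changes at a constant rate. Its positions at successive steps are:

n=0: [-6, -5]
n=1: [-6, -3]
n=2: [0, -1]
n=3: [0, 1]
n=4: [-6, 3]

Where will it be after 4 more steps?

[-6, 11]

The first coordinate travels 6 per step and bounces off the walls at -9 and 3.
  step 5: -6 → -6
  step 6: -6 → 0
  step 7: 0 → 0
  step 8: 0 → -6
The second coordinate changes by +2 each step: at step 8 it is 11.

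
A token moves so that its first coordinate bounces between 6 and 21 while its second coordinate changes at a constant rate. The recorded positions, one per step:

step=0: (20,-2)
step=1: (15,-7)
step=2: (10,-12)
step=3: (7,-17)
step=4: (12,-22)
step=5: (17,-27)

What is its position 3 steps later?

(10,-42)

The first coordinate travels 5 per step and bounces off the walls at 6 and 21.
  step 6: 17 → 20
  step 7: 20 → 15
  step 8: 15 → 10
The second coordinate changes by -5 each step: at step 8 it is -42.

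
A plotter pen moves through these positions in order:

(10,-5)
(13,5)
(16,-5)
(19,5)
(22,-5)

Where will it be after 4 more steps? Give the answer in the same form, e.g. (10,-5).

The first coordinate changes by +3 each step, so at step 8 it is 10 + 8·(3) = 34.
The second coordinate repeats the cycle [-5, 5] with period 2; step 8 mod 2 = 0, giving -5.

(34,-5)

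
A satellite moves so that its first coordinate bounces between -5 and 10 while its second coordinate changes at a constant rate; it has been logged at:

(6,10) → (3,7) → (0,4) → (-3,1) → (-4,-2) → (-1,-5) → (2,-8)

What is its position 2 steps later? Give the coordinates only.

(8,-14)

The first coordinate travels 3 per step and bounces off the walls at -5 and 10.
  step 7: 2 → 5
  step 8: 5 → 8
The second coordinate changes by -3 each step: at step 8 it is -14.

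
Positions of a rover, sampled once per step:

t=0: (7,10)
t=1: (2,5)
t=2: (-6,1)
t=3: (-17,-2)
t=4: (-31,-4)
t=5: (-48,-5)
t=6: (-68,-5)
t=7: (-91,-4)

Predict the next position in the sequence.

First differences are (-5,-5), (-8,-4), (-11,-3), (-14,-2), (-17,-1), (-20,+0), (-23,+1); their common second difference is (-3,+1) (constant acceleration).
step 8: (-91,-4) + (-26,+2) → (-117,-2)

(-117,-2)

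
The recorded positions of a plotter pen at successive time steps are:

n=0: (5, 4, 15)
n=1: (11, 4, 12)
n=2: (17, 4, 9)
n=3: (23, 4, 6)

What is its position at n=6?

(41, 4, -3)

Constant displacement of (+6, +0, -3) per step.
step 4: (23, 4, 6) + (+6, +0, -3) → (29, 4, 3)
step 5: (29, 4, 3) + (+6, +0, -3) → (35, 4, 0)
step 6: (35, 4, 0) + (+6, +0, -3) → (41, 4, -3)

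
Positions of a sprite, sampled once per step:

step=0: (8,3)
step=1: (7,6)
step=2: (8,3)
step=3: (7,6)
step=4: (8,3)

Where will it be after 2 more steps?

The jumps are (-1,+3), (+1,-3), (-1,+3), (+1,-3) — a geometric progression with ratio -1.
step 5: (8,3) + (-1,+3) → (7,6)
step 6: (7,6) + (+1,-3) → (8,3)

(8,3)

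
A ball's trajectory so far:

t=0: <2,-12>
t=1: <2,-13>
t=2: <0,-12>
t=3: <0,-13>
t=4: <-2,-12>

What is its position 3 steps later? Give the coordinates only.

<-4,-13>

Step-to-step displacements: <+0,-1>, <-2,+1>, <+0,-1>, <-2,+1> — a repeating cycle of length 2.
step 5: apply <+0,-1> → <-2,-13>
step 6: apply <-2,+1> → <-4,-12>
step 7: apply <+0,-1> → <-4,-13>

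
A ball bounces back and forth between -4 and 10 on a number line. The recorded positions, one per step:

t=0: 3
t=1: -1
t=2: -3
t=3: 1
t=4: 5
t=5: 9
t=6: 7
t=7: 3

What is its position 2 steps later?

-3

The value travels 4 per step and bounces off the walls at -4 and 10.
  step 8: 3 → -1
  step 9: -1 → -3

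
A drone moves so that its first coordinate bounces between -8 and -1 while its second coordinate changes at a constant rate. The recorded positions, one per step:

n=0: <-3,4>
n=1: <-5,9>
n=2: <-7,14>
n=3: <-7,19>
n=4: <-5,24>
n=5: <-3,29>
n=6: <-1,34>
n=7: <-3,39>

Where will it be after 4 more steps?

The first coordinate travels 2 per step and bounces off the walls at -8 and -1.
  step 8: -3 → -5
  step 9: -5 → -7
  step 10: -7 → -7
  step 11: -7 → -5
The second coordinate changes by +5 each step: at step 11 it is 59.

<-5,59>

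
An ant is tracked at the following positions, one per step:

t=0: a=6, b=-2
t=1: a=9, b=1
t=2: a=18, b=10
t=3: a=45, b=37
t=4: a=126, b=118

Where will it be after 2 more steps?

The jumps are (+3, +3), (+9, +9), (+27, +27), (+81, +81) — a geometric progression with ratio 3.
step 5: a=126, b=118 + (+243, +243) → a=369, b=361
step 6: a=369, b=361 + (+729, +729) → a=1098, b=1090

a=1098, b=1090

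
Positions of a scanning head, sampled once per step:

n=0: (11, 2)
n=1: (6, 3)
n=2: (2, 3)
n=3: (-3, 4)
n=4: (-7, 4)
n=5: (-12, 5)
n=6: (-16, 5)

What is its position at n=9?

The moves between consecutive positions are (-5, +1), (-4, +0), (-5, +1), (-4, +0), (-5, +1), (-4, +0); they repeat the 2-cycle [(-5, +1), (-4, +0)].
step 7: apply (-5, +1) → (-21, 6)
step 8: apply (-4, +0) → (-25, 6)
step 9: apply (-5, +1) → (-30, 7)

(-30, 7)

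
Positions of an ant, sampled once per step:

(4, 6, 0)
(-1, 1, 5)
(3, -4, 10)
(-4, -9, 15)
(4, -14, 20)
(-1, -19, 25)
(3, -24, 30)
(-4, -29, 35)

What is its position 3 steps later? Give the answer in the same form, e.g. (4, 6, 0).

(3, -44, 50)

First: cycles through 4, -1, 3, -4 every 4 steps. Step 10 lands at position 2 of the cycle → 3.
Second: linear, -5 per step → -44 at step 10.
Third: linear, +5 per step → 50 at step 10.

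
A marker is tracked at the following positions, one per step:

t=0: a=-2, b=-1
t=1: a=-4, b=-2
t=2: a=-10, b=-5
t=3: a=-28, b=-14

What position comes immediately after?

The jumps are (-2,-1), (-6,-3), (-18,-9) — a geometric progression with ratio 3.
step 4: a=-28, b=-14 + (-54,-27) → a=-82, b=-41

a=-82, b=-41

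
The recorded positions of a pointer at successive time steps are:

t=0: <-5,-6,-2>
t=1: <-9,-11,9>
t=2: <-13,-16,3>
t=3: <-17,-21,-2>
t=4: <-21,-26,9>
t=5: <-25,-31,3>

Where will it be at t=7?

The first coordinate changes by -4 each step, so at step 7 it is -5 + 7·(-4) = -33.
The second coordinate changes by -5 each step, so at step 7 it is -6 + 7·(-5) = -41.
The third coordinate repeats the cycle [-2, 9, 3] with period 3; step 7 mod 3 = 1, giving 9.

<-33,-41,9>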